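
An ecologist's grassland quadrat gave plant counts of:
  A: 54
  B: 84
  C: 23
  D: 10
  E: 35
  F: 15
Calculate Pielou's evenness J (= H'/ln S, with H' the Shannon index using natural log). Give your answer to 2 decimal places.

0.87

Total N = 54+84+23+10+35+15 = 221, so the proportions are 0.2443, 0.3801, 0.1041, 0.0452, 0.1584, 0.0679 (working shown to 4 dp, full precision carried).
H' = −Σ pᵢ ln pᵢ = −((-0.3443) + (-0.3677) + (-0.2355) + (-0.1401) + (-0.2918) + (-0.1826)) = 1.5620.
With S = 6 species, ln S = 1.7918, so J = 1.5620/1.7918 = 0.8718, i.e. 0.87 to 2 decimal places.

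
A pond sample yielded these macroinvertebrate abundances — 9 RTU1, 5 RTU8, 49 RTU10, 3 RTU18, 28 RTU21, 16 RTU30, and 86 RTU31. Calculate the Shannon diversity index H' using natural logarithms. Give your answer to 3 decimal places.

Total N = 9+5+49+3+28+16+86 = 196, so the proportions are 0.04592, 0.02551, 0.25, 0.01531, 0.14286, 0.08163, 0.43878 (working shown to 5 dp, full precision carried).
Each pᵢ ln pᵢ term: 0.04592×(-3.08089)=-0.14147, 0.02551×(-3.66868)=-0.09359, 0.25×(-1.38629)=-0.34657, 0.01531×(-4.17950)=-0.06397, 0.14286×(-1.94591)=-0.27799, 0.08163×(-2.50553)=-0.20453, 0.43878×(-0.82377)=-0.36145.
Sum = -1.48957, so H' = 1.490.

1.490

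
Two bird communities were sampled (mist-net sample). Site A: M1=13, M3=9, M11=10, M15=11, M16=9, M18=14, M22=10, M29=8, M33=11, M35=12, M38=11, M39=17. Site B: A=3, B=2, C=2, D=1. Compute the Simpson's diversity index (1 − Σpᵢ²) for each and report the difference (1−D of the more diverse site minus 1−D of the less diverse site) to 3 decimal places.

Site A: N=135, proportions 0.0963, 0.06667, 0.07407, 0.08148, 0.06667, 0.1037, 0.07407, 0.05926, 0.08148, 0.08889, 0.08148, 0.12593, giving 1−D = 0.91292 (working shown to 5 dp, full precision carried).
Site B: N=8, proportions 0.375, 0.25, 0.25, 0.125, giving 1−D = 0.71875.
Difference = |0.91292 − 0.71875| = 0.19417, i.e. 0.194 to 3 decimal places.

0.194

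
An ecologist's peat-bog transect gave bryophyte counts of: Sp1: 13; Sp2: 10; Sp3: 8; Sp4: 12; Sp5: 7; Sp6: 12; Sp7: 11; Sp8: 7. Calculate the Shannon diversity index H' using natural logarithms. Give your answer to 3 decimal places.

Total N = 13+10+8+12+7+12+11+7 = 80, so the proportions are 0.1625, 0.125, 0.1, 0.15, 0.0875, 0.15, 0.1375, 0.0875 (working shown to 5 dp, full precision carried).
Each pᵢ ln pᵢ term: 0.1625×(-1.81708)=-0.29528, 0.125×(-2.07944)=-0.25993, 0.1×(-2.30259)=-0.23026, 0.15×(-1.89712)=-0.28457, 0.0875×(-2.43612)=-0.21316, 0.15×(-1.89712)=-0.28457, 0.1375×(-1.98413)=-0.27282, 0.0875×(-2.43612)=-0.21316.
Sum = -2.05374, so H' = 2.054.

2.054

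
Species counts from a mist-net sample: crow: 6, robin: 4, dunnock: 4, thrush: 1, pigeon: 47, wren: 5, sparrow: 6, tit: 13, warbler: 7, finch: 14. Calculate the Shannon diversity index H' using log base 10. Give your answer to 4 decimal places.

0.7894

Total N = 6+4+4+1+47+5+6+13+7+14 = 107, so the proportions are 0.056075, 0.037383, 0.037383, 0.009346, 0.439252, 0.046729, 0.056075, 0.121495, 0.065421, 0.130841 (working shown to 6 dp, full precision carried).
Each pᵢ log₁₀ pᵢ term: 0.056075×(-1.251233)=-0.070163, 0.037383×(-1.427324)=-0.053358, 0.037383×(-1.427324)=-0.053358, 0.009346×(-2.029384)=-0.018966, 0.439252×(-0.357286)=-0.156939, 0.046729×(-1.330414)=-0.062169, 0.056075×(-1.251233)=-0.070163, 0.121495×(-0.915440)=-0.111222, 0.065421×(-1.184286)=-0.077477, 0.130841×(-0.883256)=-0.115566.
Sum = -0.789379, so H' = 0.7894.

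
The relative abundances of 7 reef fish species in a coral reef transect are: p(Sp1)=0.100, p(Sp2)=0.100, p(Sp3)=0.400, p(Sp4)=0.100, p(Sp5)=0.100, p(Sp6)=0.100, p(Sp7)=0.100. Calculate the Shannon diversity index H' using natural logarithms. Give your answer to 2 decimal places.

1.75

Each pᵢ ln pᵢ term (working shown to 4 dp, full precision carried): 0.1×(-2.3026)=-0.2303, 0.1×(-2.3026)=-0.2303, 0.4×(-0.9163)=-0.3665, 0.1×(-2.3026)=-0.2303, 0.1×(-2.3026)=-0.2303, 0.1×(-2.3026)=-0.2303, 0.1×(-2.3026)=-0.2303.
Sum = -1.7481, so H' = 1.75.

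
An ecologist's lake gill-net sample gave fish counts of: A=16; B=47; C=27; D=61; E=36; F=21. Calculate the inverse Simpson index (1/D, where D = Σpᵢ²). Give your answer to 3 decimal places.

Total N = 16+47+27+61+36+21 = 208, so the proportions are 0.0769231, 0.2259615, 0.1298077, 0.2932692, 0.1730769, 0.1009615 (working shown to 7 dp, full precision carried).
D = 0.0769231² + 0.2259615² + 0.1298077² + 0.2932692² + 0.1730769² + 0.1009615² = 0.0059172 + 0.0510586 + 0.0168500 + 0.0860068 + 0.0299556 + 0.0101932 = 0.1999815.
So 1/D = 5.00046, i.e. 5.000 to 3 decimal places.

5.000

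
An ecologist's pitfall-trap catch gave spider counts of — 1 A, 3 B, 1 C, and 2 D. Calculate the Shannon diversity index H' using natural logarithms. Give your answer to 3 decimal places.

1.277

Total N = 1+3+1+2 = 7, so the proportions are 0.14286, 0.42857, 0.14286, 0.28571 (working shown to 5 dp, full precision carried).
Each pᵢ ln pᵢ term: 0.14286×(-1.94591)=-0.27799, 0.42857×(-0.84730)=-0.36313, 0.14286×(-1.94591)=-0.27799, 0.28571×(-1.25276)=-0.35793.
Sum = -1.27703, so H' = 1.277.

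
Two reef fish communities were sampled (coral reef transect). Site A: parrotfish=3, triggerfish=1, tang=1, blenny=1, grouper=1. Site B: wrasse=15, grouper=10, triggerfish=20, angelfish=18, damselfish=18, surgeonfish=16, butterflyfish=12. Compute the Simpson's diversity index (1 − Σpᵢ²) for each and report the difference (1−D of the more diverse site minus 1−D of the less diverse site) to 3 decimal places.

0.116

Site A: N=7, proportions 0.42857, 0.14286, 0.14286, 0.14286, 0.14286, giving 1−D = 0.73469 (working shown to 5 dp, full precision carried).
Site B: N=109, proportions 0.13761, 0.09174, 0.18349, 0.16514, 0.16514, 0.14679, 0.11009, giving 1−D = 0.85077.
Difference = |0.73469 − 0.85077| = 0.11608, i.e. 0.116 to 3 decimal places.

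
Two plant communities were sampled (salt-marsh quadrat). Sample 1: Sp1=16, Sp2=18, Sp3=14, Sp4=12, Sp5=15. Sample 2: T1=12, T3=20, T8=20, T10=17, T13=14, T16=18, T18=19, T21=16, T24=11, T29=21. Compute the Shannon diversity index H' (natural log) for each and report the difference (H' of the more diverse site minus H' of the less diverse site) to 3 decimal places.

Sample 1: N=75, proportions 0.21333, 0.24, 0.18667, 0.16, 0.2, giving H' = 1.60049 (working shown to 5 dp, full precision carried).
Sample 2: N=168, proportions 0.07143, 0.11905, 0.11905, 0.10119, 0.08333, 0.10714, 0.1131, 0.09524, 0.06548, 0.125, giving H' = 2.28227.
Difference = |1.60049 − 2.28227| = 0.68178, i.e. 0.682 to 3 decimal places.

0.682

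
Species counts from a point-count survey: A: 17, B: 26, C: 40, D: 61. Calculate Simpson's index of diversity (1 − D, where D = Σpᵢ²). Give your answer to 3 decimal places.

0.697

Total N = 17+26+40+61 = 144, so the proportions are 0.11806, 0.18056, 0.27778, 0.42361 (working shown to 5 dp, full precision carried).
D = 0.11806² + 0.18056² + 0.27778² + 0.42361² = 0.01394 + 0.03260 + 0.07716 + 0.17945 = 0.30314.
So 1 − D = 0.69686, i.e. 0.697 to 3 decimal places.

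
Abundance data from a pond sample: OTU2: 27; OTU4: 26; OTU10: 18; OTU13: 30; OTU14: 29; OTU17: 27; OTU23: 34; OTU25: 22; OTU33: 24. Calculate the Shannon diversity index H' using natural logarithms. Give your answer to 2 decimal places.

Total N = 27+26+18+30+29+27+34+22+24 = 237, so the proportions are 0.1139, 0.1097, 0.0759, 0.1266, 0.1224, 0.1139, 0.1435, 0.0928, 0.1013 (working shown to 4 dp, full precision carried).
Each pᵢ ln pᵢ term: 0.1139×(-2.1722)=-0.2475, 0.1097×(-2.2100)=-0.2424, 0.0759×(-2.5777)=-0.1958, 0.1266×(-2.0669)=-0.2616, 0.1224×(-2.1008)=-0.2571, 0.1139×(-2.1722)=-0.2475, 0.1435×(-1.9417)=-0.2786, 0.0928×(-2.3770)=-0.2207, 0.1013×(-2.2900)=-0.2319.
Sum = -2.1829, so H' = 2.18.

2.18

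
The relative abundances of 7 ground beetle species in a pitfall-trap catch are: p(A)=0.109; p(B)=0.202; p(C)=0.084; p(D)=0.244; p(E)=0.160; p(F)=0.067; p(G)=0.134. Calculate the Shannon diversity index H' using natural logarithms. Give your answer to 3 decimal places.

1.861

Each pᵢ ln pᵢ term (working shown to 5 dp, full precision carried): 0.109×(-2.21641)=-0.24159, 0.202×(-1.59949)=-0.32310, 0.084×(-2.47694)=-0.20806, 0.244×(-1.41059)=-0.34418, 0.16×(-1.83258)=-0.29321, 0.067×(-2.70306)=-0.18111, 0.134×(-2.00992)=-0.26933.
Sum = -1.86058, so H' = 1.861.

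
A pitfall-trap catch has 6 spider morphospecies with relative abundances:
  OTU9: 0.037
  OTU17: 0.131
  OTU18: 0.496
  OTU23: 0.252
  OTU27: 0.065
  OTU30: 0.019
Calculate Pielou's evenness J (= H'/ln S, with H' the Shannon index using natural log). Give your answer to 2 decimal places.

H' = −Σ pᵢ ln pᵢ = −((-0.1220) + (-0.2663) + (-0.3478) + (-0.3473) + (-0.1777) + (-0.0753)) = 1.3363 (working shown to 4 dp, full precision carried).
With S = 6 species, ln S = 1.7918, so J = 1.3363/1.7918 = 0.7458, i.e. 0.75 to 2 decimal places.

0.75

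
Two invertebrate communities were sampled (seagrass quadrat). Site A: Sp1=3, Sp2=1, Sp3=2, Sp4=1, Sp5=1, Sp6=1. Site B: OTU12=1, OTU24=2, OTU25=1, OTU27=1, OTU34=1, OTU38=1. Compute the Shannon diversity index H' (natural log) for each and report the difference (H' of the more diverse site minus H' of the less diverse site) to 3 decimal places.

Site A: N=9, proportions 0.33333, 0.11111, 0.22222, 0.11111, 0.11111, 0.11111, giving H' = 1.67699 (working shown to 5 dp, full precision carried).
Site B: N=7, proportions 0.14286, 0.28571, 0.14286, 0.14286, 0.14286, 0.14286, giving H' = 1.74787.
Difference = |1.67699 − 1.74787| = 0.07088, i.e. 0.071 to 3 decimal places.

0.071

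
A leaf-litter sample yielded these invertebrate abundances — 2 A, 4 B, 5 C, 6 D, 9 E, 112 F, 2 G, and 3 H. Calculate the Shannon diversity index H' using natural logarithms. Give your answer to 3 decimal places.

Total N = 2+4+5+6+9+112+2+3 = 143, so the proportions are 0.01399, 0.02797, 0.03497, 0.04196, 0.06294, 0.78322, 0.01399, 0.02098 (working shown to 5 dp, full precision carried).
Each pᵢ ln pᵢ term: 0.01399×(-4.26970)=-0.05972, 0.02797×(-3.57655)=-0.10004, 0.03497×(-3.35341)=-0.11725, 0.04196×(-3.17109)=-0.13305, 0.06294×(-2.76562)=-0.17406, 0.78322×(-0.24435)=-0.19138, 0.01399×(-4.26970)=-0.05972, 0.02098×(-3.86423)=-0.08107.
Sum = -0.91628, so H' = 0.916.

0.916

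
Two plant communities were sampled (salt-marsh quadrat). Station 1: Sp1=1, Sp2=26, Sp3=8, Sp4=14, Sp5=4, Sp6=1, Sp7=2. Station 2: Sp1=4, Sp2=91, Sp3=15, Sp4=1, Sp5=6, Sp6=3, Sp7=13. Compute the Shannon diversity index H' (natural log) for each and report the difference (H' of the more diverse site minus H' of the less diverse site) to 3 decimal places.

0.332

Station 1: N=56, proportions 0.01786, 0.46429, 0.14286, 0.25, 0.07143, 0.01786, 0.03571, giving H' = 1.43206 (working shown to 5 dp, full precision carried).
Station 2: N=133, proportions 0.03008, 0.68421, 0.11278, 0.00752, 0.04511, 0.02256, 0.09774, giving H' = 1.10054.
Difference = |1.43206 − 1.10054| = 0.33152, i.e. 0.332 to 3 decimal places.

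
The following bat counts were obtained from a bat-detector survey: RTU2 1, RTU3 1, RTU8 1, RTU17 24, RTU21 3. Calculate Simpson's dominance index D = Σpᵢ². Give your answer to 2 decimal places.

Total N = 1+1+1+24+3 = 30, so the proportions are 0.0333, 0.0333, 0.0333, 0.8, 0.1 (working shown to 4 dp, full precision carried).
D = 0.0333² + 0.0333² + 0.0333² + 0.8² + 0.1² = 0.0011 + 0.0011 + 0.0011 + 0.6400 + 0.0100 = 0.6533.
To 2 decimal places, D = 0.65.

0.65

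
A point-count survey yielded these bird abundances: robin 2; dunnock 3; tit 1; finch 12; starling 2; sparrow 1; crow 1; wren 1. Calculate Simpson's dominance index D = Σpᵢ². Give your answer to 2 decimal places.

Total N = 2+3+1+12+2+1+1+1 = 23, so the proportions are 0.087, 0.1304, 0.0435, 0.5217, 0.087, 0.0435, 0.0435, 0.0435 (working shown to 4 dp, full precision carried).
D = 0.087² + 0.1304² + 0.0435² + 0.5217² + 0.087² + 0.0435² + 0.0435² + 0.0435² = 0.0076 + 0.0170 + 0.0019 + 0.2722 + 0.0076 + 0.0019 + 0.0019 + 0.0019 = 0.3119.
To 2 decimal places, D = 0.31.

0.31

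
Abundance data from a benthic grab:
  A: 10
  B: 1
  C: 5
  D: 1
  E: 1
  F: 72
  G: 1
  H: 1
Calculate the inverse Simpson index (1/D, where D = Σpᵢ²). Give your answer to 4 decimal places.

1.5928

Total N = 10+1+5+1+1+72+1+1 = 92, so the proportions are 0.1086957, 0.0108696, 0.0543478, 0.0108696, 0.0108696, 0.7826087, 0.0108696, 0.0108696 (working shown to 7 dp, full precision carried).
D = 0.1086957² + 0.0108696² + 0.0543478² + 0.0108696² + 0.0108696² + 0.7826087² + 0.0108696² + 0.0108696² = 0.0118147 + 0.0001181 + 0.0029537 + 0.0001181 + 0.0001181 + 0.6124764 + 0.0001181 + 0.0001181 = 0.6278355.
So 1/D = 1.592774, i.e. 1.5928 to 4 decimal places.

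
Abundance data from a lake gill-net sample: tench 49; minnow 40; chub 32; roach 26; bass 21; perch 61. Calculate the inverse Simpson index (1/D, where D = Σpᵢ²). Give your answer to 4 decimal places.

Total N = 49+40+32+26+21+61 = 229, so the proportions are 0.2139738, 0.17467249, 0.13973799, 0.11353712, 0.09170306, 0.26637555 (working shown to 8 dp, full precision carried).
D = 0.2139738² + 0.17467249² + 0.13973799² + 0.11353712² + 0.09170306² + 0.26637555² = 0.04578479 + 0.03051048 + 0.01952671 + 0.01289068 + 0.00840945 + 0.07095593 = 0.18807803.
So 1/D = 5.316942, i.e. 5.3169 to 4 decimal places.

5.3169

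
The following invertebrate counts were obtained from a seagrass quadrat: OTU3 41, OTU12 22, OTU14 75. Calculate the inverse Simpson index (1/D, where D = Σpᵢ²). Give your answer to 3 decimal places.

2.445

Total N = 41+22+75 = 138, so the proportions are 0.297101, 0.15942, 0.543478 (working shown to 6 dp, full precision carried).
D = 0.297101² + 0.15942² + 0.543478² = 0.088269 + 0.025415 + 0.295369 = 0.409053.
So 1/D = 2.44467, i.e. 2.445 to 3 decimal places.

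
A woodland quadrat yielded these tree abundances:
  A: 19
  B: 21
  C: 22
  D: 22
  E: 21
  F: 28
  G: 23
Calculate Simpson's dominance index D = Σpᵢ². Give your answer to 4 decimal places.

Total N = 19+21+22+22+21+28+23 = 156, so the proportions are 0.121795, 0.134615, 0.141026, 0.141026, 0.134615, 0.179487, 0.147436 (working shown to 6 dp, full precision carried).
D = 0.121795² + 0.134615² + 0.141026² + 0.141026² + 0.134615² + 0.179487² + 0.147436² = 0.014834 + 0.018121 + 0.019888 + 0.019888 + 0.018121 + 0.032216 + 0.021737 = 0.144806.
To 4 decimal places, D = 0.1448.

0.1448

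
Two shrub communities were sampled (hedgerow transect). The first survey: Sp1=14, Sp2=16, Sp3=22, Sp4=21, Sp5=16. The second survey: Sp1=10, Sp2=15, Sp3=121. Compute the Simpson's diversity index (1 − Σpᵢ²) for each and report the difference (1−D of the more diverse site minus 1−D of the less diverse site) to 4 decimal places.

0.4959

The first survey: N=89, proportions 0.157303, 0.179775, 0.247191, 0.235955, 0.179775, giving 1−D = 0.793839 (working shown to 6 dp, full precision carried).
The second survey: N=146, proportions 0.068493, 0.10274, 0.828767, giving 1−D = 0.297898.
Difference = |0.793839 − 0.297898| = 0.495941, i.e. 0.4959 to 4 decimal places.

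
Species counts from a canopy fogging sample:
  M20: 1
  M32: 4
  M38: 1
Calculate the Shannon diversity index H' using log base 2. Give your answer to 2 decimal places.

Total N = 1+4+1 = 6, so the proportions are 0.1667, 0.6667, 0.1667 (working shown to 4 dp, full precision carried).
Each pᵢ log₂ pᵢ term: 0.1667×(-2.5850)=-0.4308, 0.6667×(-0.5850)=-0.3900, 0.1667×(-2.5850)=-0.4308.
Sum = -1.2516, so H' = 1.25.

1.25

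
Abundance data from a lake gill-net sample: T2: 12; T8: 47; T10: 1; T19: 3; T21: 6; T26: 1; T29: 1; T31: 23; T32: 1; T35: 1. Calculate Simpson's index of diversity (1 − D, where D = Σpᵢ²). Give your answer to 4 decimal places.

0.6819

Total N = 12+47+1+3+6+1+1+23+1+1 = 96, so the proportions are 0.125, 0.489583, 0.010417, 0.03125, 0.0625, 0.010417, 0.010417, 0.239583, 0.010417, 0.010417 (working shown to 6 dp, full precision carried).
D = 0.125² + 0.489583² + 0.010417² + 0.03125² + 0.0625² + 0.010417² + 0.010417² + 0.239583² + 0.010417² + 0.010417² = 0.015625 + 0.239692 + 0.000109 + 0.000977 + 0.003906 + 0.000109 + 0.000109 + 0.057400 + 0.000109 + 0.000109 = 0.318142.
So 1 − D = 0.681858, i.e. 0.6819 to 4 decimal places.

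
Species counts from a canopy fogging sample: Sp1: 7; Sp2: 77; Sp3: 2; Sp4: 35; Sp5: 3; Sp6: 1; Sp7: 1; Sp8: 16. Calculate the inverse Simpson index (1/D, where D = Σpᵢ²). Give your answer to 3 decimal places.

Total N = 7+77+2+35+3+1+1+16 = 142, so the proportions are 0.049296, 0.542254, 0.014085, 0.246479, 0.021127, 0.007042, 0.007042, 0.112676 (working shown to 6 dp, full precision carried).
D = 0.049296² + 0.542254² + 0.014085² + 0.246479² + 0.021127² + 0.007042² + 0.007042² + 0.112676² = 0.002430 + 0.294039 + 0.000198 + 0.060752 + 0.000446 + 0.000050 + 0.000050 + 0.012696 = 0.370661.
So 1/D = 2.69789, i.e. 2.698 to 3 decimal places.

2.698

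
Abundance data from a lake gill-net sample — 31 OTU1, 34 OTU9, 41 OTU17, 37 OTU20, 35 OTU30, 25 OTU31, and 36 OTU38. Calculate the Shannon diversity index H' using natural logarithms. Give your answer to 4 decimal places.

1.9362

Total N = 31+34+41+37+35+25+36 = 239, so the proportions are 0.129707, 0.142259, 0.171548, 0.154812, 0.146444, 0.104603, 0.150628 (working shown to 6 dp, full precision carried).
Each pᵢ ln pᵢ term: 0.129707×(-2.042476)=-0.264924, 0.142259×(-1.950103)=-0.277421, 0.171548×(-1.762891)=-0.302421, 0.154812×(-1.865546)=-0.288808, 0.146444×(-1.921115)=-0.281335, 0.104603×(-2.257588)=-0.236149, 0.150628×(-1.892945)=-0.285130.
Sum = -1.936187, so H' = 1.9362.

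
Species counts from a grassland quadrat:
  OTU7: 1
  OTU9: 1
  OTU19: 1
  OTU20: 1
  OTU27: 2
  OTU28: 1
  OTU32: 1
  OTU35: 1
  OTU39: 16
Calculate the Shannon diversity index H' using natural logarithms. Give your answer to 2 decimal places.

Total N = 1+1+1+1+2+1+1+1+16 = 25, so the proportions are 0.04, 0.04, 0.04, 0.04, 0.08, 0.04, 0.04, 0.04, 0.64 (working shown to 4 dp, full precision carried).
Each pᵢ ln pᵢ term: 0.04×(-3.2189)=-0.1288, 0.04×(-3.2189)=-0.1288, 0.04×(-3.2189)=-0.1288, 0.04×(-3.2189)=-0.1288, 0.08×(-2.5257)=-0.2021, 0.04×(-3.2189)=-0.1288, 0.04×(-3.2189)=-0.1288, 0.04×(-3.2189)=-0.1288, 0.64×(-0.4463)=-0.2856.
Sum = -1.3890, so H' = 1.39.

1.39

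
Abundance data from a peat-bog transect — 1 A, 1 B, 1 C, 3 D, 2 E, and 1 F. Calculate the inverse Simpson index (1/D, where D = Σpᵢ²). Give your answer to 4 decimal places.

4.7647

Total N = 1+1+1+3+2+1 = 9, so the proportions are 0.11111111, 0.11111111, 0.11111111, 0.33333333, 0.22222222, 0.11111111 (working shown to 8 dp, full precision carried).
D = 0.11111111² + 0.11111111² + 0.11111111² + 0.33333333² + 0.22222222² + 0.11111111² = 0.01234568 + 0.01234568 + 0.01234568 + 0.11111111 + 0.04938272 + 0.01234568 = 0.20987654.
So 1/D = 4.764706, i.e. 4.7647 to 4 decimal places.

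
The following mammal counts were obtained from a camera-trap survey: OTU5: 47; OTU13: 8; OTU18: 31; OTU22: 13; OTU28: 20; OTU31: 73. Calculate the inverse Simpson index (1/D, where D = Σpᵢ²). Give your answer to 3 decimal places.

Total N = 47+8+31+13+20+73 = 192, so the proportions are 0.2447917, 0.0416667, 0.1614583, 0.0677083, 0.1041667, 0.3802083 (working shown to 7 dp, full precision carried).
D = 0.2447917² + 0.0416667² + 0.1614583² + 0.0677083² + 0.1041667² + 0.3802083² = 0.0599230 + 0.0017361 + 0.0260688 + 0.0045844 + 0.0108507 + 0.1445584 = 0.2477214.
So 1/D = 4.03679, i.e. 4.037 to 3 decimal places.

4.037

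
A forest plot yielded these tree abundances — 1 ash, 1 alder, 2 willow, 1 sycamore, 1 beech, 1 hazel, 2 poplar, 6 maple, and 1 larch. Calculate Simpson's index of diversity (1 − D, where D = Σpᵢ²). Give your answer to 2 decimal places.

0.80

Total N = 1+1+2+1+1+1+2+6+1 = 16, so the proportions are 0.0625, 0.0625, 0.125, 0.0625, 0.0625, 0.0625, 0.125, 0.375, 0.0625 (working shown to 4 dp, full precision carried).
D = 0.0625² + 0.0625² + 0.125² + 0.0625² + 0.0625² + 0.0625² + 0.125² + 0.375² + 0.0625² = 0.0039 + 0.0039 + 0.0156 + 0.0039 + 0.0039 + 0.0039 + 0.0156 + 0.1406 + 0.0039 = 0.1953.
So 1 − D = 0.8047, i.e. 0.80 to 2 decimal places.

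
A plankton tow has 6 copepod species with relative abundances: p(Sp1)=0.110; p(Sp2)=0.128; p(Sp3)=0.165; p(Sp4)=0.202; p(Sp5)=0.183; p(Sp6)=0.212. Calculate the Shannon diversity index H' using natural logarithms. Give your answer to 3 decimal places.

1.766

Each pᵢ ln pᵢ term (working shown to 5 dp, full precision carried): 0.11×(-2.20727)=-0.24280, 0.128×(-2.05573)=-0.26313, 0.165×(-1.80181)=-0.29730, 0.202×(-1.59949)=-0.32310, 0.183×(-1.69827)=-0.31078, 0.212×(-1.55117)=-0.32885.
Sum = -1.76596, so H' = 1.766.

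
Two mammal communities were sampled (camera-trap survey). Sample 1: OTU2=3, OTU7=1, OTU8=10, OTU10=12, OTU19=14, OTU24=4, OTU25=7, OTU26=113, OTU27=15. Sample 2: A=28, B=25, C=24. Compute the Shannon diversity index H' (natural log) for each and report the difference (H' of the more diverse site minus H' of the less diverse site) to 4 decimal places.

0.2526

Sample 1: N=179, proportions 0.01676, 0.005587, 0.055866, 0.067039, 0.078212, 0.022346, 0.039106, 0.631285, 0.083799, giving H' = 1.349009 (working shown to 6 dp, full precision carried).
Sample 2: N=77, proportions 0.363636, 0.324675, 0.311688, giving H' = 1.096443.
Difference = |1.349009 − 1.096443| = 0.252566, i.e. 0.2526 to 4 decimal places.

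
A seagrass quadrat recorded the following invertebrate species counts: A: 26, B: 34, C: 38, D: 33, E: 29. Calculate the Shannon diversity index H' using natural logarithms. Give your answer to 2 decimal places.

Total N = 26+34+38+33+29 = 160, so the proportions are 0.1625, 0.2125, 0.2375, 0.2062, 0.1812 (working shown to 4 dp, full precision carried).
Each pᵢ ln pᵢ term: 0.1625×(-1.8171)=-0.2953, 0.2125×(-1.5488)=-0.3291, 0.2375×(-1.4376)=-0.3414, 0.2062×(-1.5787)=-0.3256, 0.1812×(-1.7079)=-0.3096.
Sum = -1.6010, so H' = 1.60.

1.60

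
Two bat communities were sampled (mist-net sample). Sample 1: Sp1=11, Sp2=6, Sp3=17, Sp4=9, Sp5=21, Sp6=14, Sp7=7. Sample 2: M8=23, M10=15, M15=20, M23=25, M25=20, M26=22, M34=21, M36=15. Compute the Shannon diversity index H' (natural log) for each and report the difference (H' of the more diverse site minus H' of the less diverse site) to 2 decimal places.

Sample 1: N=85, proportions 0.1294, 0.0706, 0.2, 0.1059, 0.2471, 0.1647, 0.0824, giving H' = 1.8595 (working shown to 4 dp, full precision carried).
Sample 2: N=161, proportions 0.1429, 0.0932, 0.1242, 0.1553, 0.1242, 0.1366, 0.1304, 0.0932, giving H' = 2.0653.
Difference = |1.8595 − 2.0653| = 0.2058, i.e. 0.21 to 2 decimal places.

0.21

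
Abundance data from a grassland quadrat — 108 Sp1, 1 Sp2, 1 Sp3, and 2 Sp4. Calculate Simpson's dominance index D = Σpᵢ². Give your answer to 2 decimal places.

Total N = 108+1+1+2 = 112, so the proportions are 0.9643, 0.0089, 0.0089, 0.0179 (working shown to 4 dp, full precision carried).
D = 0.9643² + 0.0089² + 0.0089² + 0.0179² = 0.9298 + 0.0001 + 0.0001 + 0.0003 = 0.9303.
To 2 decimal places, D = 0.93.

0.93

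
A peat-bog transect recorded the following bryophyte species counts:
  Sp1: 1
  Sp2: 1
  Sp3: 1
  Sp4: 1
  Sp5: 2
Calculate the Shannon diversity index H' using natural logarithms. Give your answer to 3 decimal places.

Total N = 1+1+1+1+2 = 6, so the proportions are 0.16667, 0.16667, 0.16667, 0.16667, 0.33333 (working shown to 5 dp, full precision carried).
Each pᵢ ln pᵢ term: 0.16667×(-1.79176)=-0.29863, 0.16667×(-1.79176)=-0.29863, 0.16667×(-1.79176)=-0.29863, 0.16667×(-1.79176)=-0.29863, 0.33333×(-1.09861)=-0.36620.
Sum = -1.56071, so H' = 1.561.

1.561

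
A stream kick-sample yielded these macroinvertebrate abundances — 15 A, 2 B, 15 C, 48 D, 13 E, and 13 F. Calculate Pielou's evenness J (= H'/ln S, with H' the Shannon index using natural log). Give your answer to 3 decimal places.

Total N = 15+2+15+48+13+13 = 106, so the proportions are 0.14151, 0.01887, 0.14151, 0.45283, 0.12264, 0.12264 (working shown to 5 dp, full precision carried).
H' = −Σ pᵢ ln pᵢ = −((-0.27671) + (-0.07491) + (-0.27671) + (-0.35875) + (-0.25736) + (-0.25736)) = 1.50180.
With S = 6 species, ln S = 1.79176, so J = 1.50180/1.79176 = 0.83817, i.e. 0.838 to 3 decimal places.

0.838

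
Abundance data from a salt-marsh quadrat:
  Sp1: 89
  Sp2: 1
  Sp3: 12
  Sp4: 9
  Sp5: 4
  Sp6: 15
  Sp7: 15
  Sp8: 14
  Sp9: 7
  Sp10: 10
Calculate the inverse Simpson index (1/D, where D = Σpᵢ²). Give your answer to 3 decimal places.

3.458

Total N = 89+1+12+9+4+15+15+14+7+10 = 176, so the proportions are 0.5056818, 0.0056818, 0.0681818, 0.0511364, 0.0227273, 0.0852273, 0.0852273, 0.0795455, 0.0397727, 0.0568182 (working shown to 7 dp, full precision carried).
D = 0.5056818² + 0.0056818² + 0.0681818² + 0.0511364² + 0.0227273² + 0.0852273² + 0.0852273² + 0.0795455² + 0.0397727² + 0.0568182² = 0.2557141 + 0.0000323 + 0.0046488 + 0.0026149 + 0.0005165 + 0.0072637 + 0.0072637 + 0.0063275 + 0.0015819 + 0.0032283 = 0.2891916.
So 1/D = 3.45791, i.e. 3.458 to 3 decimal places.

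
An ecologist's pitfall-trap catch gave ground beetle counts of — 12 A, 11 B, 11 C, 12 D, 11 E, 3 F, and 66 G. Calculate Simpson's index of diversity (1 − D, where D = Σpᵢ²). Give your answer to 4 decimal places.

Total N = 12+11+11+12+11+3+66 = 126, so the proportions are 0.095238, 0.087302, 0.087302, 0.095238, 0.087302, 0.02381, 0.52381 (working shown to 6 dp, full precision carried).
D = 0.095238² + 0.087302² + 0.087302² + 0.095238² + 0.087302² + 0.02381² + 0.52381² = 0.009070 + 0.007622 + 0.007622 + 0.009070 + 0.007622 + 0.000567 + 0.274376 = 0.315949.
So 1 − D = 0.684051, i.e. 0.6841 to 4 decimal places.

0.6841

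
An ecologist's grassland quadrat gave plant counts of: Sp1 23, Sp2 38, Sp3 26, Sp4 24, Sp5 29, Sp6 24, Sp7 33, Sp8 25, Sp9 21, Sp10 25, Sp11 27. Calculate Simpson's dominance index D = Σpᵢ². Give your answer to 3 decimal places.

0.094

Total N = 23+38+26+24+29+24+33+25+21+25+27 = 295, so the proportions are 0.07797, 0.12881, 0.08814, 0.08136, 0.09831, 0.08136, 0.11186, 0.08475, 0.07119, 0.08475, 0.09153 (working shown to 5 dp, full precision carried).
D = 0.07797² + 0.12881² + 0.08814² + 0.08136² + 0.09831² + 0.08136² + 0.11186² + 0.08475² + 0.07119² + 0.08475² + 0.09153² = 0.00608 + 0.01659 + 0.00777 + 0.00662 + 0.00966 + 0.00662 + 0.01251 + 0.00718 + 0.00507 + 0.00718 + 0.00838 = 0.09366.
To 3 decimal places, D = 0.094.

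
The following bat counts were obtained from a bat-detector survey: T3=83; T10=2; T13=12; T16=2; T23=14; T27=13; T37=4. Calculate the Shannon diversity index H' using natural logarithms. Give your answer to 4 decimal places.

Total N = 83+2+12+2+14+13+4 = 130, so the proportions are 0.638462, 0.015385, 0.092308, 0.015385, 0.107692, 0.1, 0.030769 (working shown to 6 dp, full precision carried).
Each pᵢ ln pᵢ term: 0.638462×(-0.448694)=-0.286474, 0.015385×(-4.174387)=-0.064221, 0.092308×(-2.382628)=-0.219935, 0.015385×(-4.174387)=-0.064221, 0.107692×(-2.228477)=-0.239990, 0.1×(-2.302585)=-0.230259, 0.030769×(-3.481240)=-0.107115.
Sum = -1.212215, so H' = 1.2122.

1.2122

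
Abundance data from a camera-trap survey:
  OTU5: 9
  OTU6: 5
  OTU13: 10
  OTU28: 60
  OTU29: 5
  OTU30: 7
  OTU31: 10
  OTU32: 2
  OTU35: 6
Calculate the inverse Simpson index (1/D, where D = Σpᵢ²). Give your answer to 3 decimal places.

3.233

Total N = 9+5+10+60+5+7+10+2+6 = 114, so the proportions are 0.0789474, 0.0438596, 0.0877193, 0.5263158, 0.0438596, 0.0614035, 0.0877193, 0.0175439, 0.0526316 (working shown to 7 dp, full precision carried).
D = 0.0789474² + 0.0438596² + 0.0877193² + 0.5263158² + 0.0438596² + 0.0614035² + 0.0877193² + 0.0175439² + 0.0526316² = 0.0062327 + 0.0019237 + 0.0076947 + 0.2770083 + 0.0019237 + 0.0037704 + 0.0076947 + 0.0003078 + 0.0027701 = 0.3093259.
So 1/D = 3.23284, i.e. 3.233 to 3 decimal places.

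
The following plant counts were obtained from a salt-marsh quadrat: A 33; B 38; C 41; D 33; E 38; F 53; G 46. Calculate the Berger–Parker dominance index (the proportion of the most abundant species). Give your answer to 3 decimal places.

Total N = 33+38+41+33+38+53+46 = 282, so the proportions are 0.11702, 0.13475, 0.14539, 0.11702, 0.13475, 0.18794, 0.16312 (working shown to 5 dp, full precision carried).
The largest proportion is 0.18794, i.e. d = 0.188 to 3 decimal places.

0.188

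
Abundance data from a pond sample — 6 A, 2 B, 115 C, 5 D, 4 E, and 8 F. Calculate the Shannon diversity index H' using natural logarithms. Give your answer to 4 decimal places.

Total N = 6+2+115+5+4+8 = 140, so the proportions are 0.042857, 0.014286, 0.821429, 0.035714, 0.028571, 0.057143 (working shown to 6 dp, full precision carried).
Each pᵢ ln pᵢ term: 0.042857×(-3.149883)=-0.134995, 0.014286×(-4.248495)=-0.060693, 0.821429×(-0.196710)=-0.161583, 0.035714×(-3.332205)=-0.119007, 0.028571×(-3.555348)=-0.101581, 0.057143×(-2.862201)=-0.163554.
Sum = -0.741414, so H' = 0.7414.

0.7414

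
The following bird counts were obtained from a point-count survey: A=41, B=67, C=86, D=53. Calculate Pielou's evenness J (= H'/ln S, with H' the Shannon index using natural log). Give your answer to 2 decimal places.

Total N = 41+67+86+53 = 247, so the proportions are 0.166, 0.2713, 0.3482, 0.2146 (working shown to 4 dp, full precision carried).
H' = −Σ pᵢ ln pᵢ = −((-0.2981) + (-0.3539) + (-0.3673) + (-0.3303)) = 1.3496.
With S = 4 species, ln S = 1.3863, so J = 1.3496/1.3863 = 0.9735, i.e. 0.97 to 2 decimal places.

0.97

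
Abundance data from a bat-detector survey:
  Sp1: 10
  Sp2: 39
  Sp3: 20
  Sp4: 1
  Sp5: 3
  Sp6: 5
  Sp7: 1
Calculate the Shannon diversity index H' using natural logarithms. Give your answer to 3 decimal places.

Total N = 10+39+20+1+3+5+1 = 79, so the proportions are 0.12658, 0.49367, 0.25316, 0.01266, 0.03797, 0.06329, 0.01266 (working shown to 5 dp, full precision carried).
Each pᵢ ln pᵢ term: 0.12658×(-2.06686)=-0.26163, 0.49367×(-0.70589)=-0.34848, 0.25316×(-1.37372)=-0.34778, 0.01266×(-4.36945)=-0.05531, 0.03797×(-3.27084)=-0.12421, 0.06329×(-2.76001)=-0.17468, 0.01266×(-4.36945)=-0.05531.
Sum = -1.36739, so H' = 1.367.

1.367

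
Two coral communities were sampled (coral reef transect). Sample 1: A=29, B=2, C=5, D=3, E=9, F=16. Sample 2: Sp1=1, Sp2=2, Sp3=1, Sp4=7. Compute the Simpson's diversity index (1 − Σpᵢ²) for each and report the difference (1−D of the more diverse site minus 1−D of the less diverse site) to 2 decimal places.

Sample 1: N=64, proportions 0.45312, 0.03125, 0.07812, 0.04688, 0.14062, 0.25, giving 1−D = 0.70312 (working shown to 5 dp, full precision carried).
Sample 2: N=11, proportions 0.09091, 0.18182, 0.09091, 0.63636, giving 1−D = 0.54545.
Difference = |0.70312 − 0.54545| = 0.15767, i.e. 0.16 to 2 decimal places.

0.16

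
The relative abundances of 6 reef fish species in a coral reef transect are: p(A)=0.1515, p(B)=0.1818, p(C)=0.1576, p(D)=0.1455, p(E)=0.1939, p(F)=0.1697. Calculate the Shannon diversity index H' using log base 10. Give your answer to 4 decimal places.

0.7759

Each pᵢ log₁₀ pᵢ term (working shown to 6 dp, full precision carried): 0.1515×(-0.819587)=-0.124167, 0.1818×(-0.740406)=-0.134606, 0.1576×(-0.802444)=-0.126465, 0.1455×(-0.837137)=-0.121803, 0.1939×(-0.712422)=-0.138139, 0.1697×(-0.770318)=-0.130723.
Sum = -0.775904, so H' = 0.7759.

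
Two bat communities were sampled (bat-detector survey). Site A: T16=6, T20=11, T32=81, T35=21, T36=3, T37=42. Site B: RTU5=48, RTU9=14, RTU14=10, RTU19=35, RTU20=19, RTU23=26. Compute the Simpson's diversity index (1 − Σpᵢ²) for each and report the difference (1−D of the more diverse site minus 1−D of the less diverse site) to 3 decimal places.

Site A: N=164, proportions 0.03659, 0.06707, 0.4939, 0.12805, 0.01829, 0.2561, giving 1−D = 0.66791 (working shown to 5 dp, full precision carried).
Site B: N=152, proportions 0.31579, 0.09211, 0.06579, 0.23026, 0.125, 0.17105, giving 1−D = 0.78956.
Difference = |0.66791 − 0.78956| = 0.12165, i.e. 0.122 to 3 decimal places.

0.122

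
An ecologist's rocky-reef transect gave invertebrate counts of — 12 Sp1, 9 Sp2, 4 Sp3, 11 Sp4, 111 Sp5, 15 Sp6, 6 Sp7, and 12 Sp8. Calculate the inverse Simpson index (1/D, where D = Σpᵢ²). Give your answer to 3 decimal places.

2.476

Total N = 12+9+4+11+111+15+6+12 = 180, so the proportions are 0.066667, 0.05, 0.022222, 0.061111, 0.616667, 0.083333, 0.033333, 0.066667 (working shown to 6 dp, full precision carried).
D = 0.066667² + 0.05² + 0.022222² + 0.061111² + 0.616667² + 0.083333² + 0.033333² + 0.066667² = 0.004444 + 0.002500 + 0.000494 + 0.003735 + 0.380278 + 0.006944 + 0.001111 + 0.004444 = 0.403951.
So 1/D = 2.47555, i.e. 2.476 to 3 decimal places.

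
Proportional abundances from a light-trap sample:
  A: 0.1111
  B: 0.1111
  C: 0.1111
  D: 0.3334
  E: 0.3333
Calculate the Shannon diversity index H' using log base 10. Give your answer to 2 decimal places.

Each pᵢ log₁₀ pᵢ term (working shown to 4 dp, full precision carried): 0.1111×(-0.9543)=-0.1060, 0.1111×(-0.9543)=-0.1060, 0.1111×(-0.9543)=-0.1060, 0.3334×(-0.4770)=-0.1590, 0.3333×(-0.4772)=-0.1590.
Sum = -0.6361, so H' = 0.64.

0.64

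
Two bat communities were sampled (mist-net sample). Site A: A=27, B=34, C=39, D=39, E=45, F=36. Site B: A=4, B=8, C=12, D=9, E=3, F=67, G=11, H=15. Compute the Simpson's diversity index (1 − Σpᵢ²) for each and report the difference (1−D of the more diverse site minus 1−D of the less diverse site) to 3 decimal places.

Site A: N=220, proportions 0.1227273, 0.1545455, 0.1772727, 0.1772727, 0.2045455, 0.1636364, giving 1−D = 0.8295868 (working shown to 7 dp, full precision carried).
Site B: N=129, proportions 0.0310078, 0.0620155, 0.0930233, 0.0697674, 0.0232558, 0.5193798, 0.0852713, 0.1162791, giving 1−D = 0.6905835.
Difference = |0.8295868 − 0.6905835| = 0.1390033, i.e. 0.139 to 3 decimal places.

0.139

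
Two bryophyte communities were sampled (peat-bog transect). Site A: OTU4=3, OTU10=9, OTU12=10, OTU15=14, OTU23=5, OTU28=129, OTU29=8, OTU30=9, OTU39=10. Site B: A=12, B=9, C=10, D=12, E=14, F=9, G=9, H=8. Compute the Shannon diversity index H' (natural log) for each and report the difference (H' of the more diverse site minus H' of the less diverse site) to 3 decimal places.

0.726

Site A: N=197, proportions 0.01523, 0.04569, 0.05076, 0.07107, 0.02538, 0.65482, 0.04061, 0.04569, 0.05076, giving H' = 1.33679 (working shown to 5 dp, full precision carried).
Site B: N=83, proportions 0.14458, 0.10843, 0.12048, 0.14458, 0.16867, 0.10843, 0.10843, 0.09639, giving H' = 2.06256.
Difference = |1.33679 − 2.06256| = 0.72577, i.e. 0.726 to 3 decimal places.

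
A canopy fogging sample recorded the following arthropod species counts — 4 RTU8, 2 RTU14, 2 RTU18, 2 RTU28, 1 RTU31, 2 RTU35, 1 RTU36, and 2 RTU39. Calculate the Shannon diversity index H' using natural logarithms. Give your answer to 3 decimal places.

1.993

Total N = 4+2+2+2+1+2+1+2 = 16, so the proportions are 0.25, 0.125, 0.125, 0.125, 0.0625, 0.125, 0.0625, 0.125 (working shown to 5 dp, full precision carried).
Each pᵢ ln pᵢ term: 0.25×(-1.38629)=-0.34657, 0.125×(-2.07944)=-0.25993, 0.125×(-2.07944)=-0.25993, 0.125×(-2.07944)=-0.25993, 0.0625×(-2.77259)=-0.17329, 0.125×(-2.07944)=-0.25993, 0.0625×(-2.77259)=-0.17329, 0.125×(-2.07944)=-0.25993.
Sum = -1.99280, so H' = 1.993.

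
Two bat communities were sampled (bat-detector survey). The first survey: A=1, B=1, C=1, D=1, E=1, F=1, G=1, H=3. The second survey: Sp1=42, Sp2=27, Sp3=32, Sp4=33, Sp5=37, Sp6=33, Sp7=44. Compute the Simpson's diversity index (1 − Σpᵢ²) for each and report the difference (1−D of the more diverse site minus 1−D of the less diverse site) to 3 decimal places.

The first survey: N=10, proportions 0.1, 0.1, 0.1, 0.1, 0.1, 0.1, 0.1, 0.3, giving 1−D = 0.84000 (working shown to 5 dp, full precision carried).
The second survey: N=248, proportions 0.16935, 0.10887, 0.12903, 0.13306, 0.14919, 0.13306, 0.17742, giving 1−D = 0.85367.
Difference = |0.84000 − 0.85367| = 0.01367, i.e. 0.014 to 3 decimal places.

0.014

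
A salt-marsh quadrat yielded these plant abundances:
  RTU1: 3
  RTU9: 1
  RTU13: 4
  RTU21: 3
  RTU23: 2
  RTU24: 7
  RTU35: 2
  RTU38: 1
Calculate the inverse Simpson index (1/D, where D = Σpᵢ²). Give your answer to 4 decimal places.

Total N = 3+1+4+3+2+7+2+1 = 23, so the proportions are 0.13043478, 0.04347826, 0.17391304, 0.13043478, 0.08695652, 0.30434783, 0.08695652, 0.04347826 (working shown to 8 dp, full precision carried).
D = 0.13043478² + 0.04347826² + 0.17391304² + 0.13043478² + 0.08695652² + 0.30434783² + 0.08695652² + 0.04347826² = 0.01701323 + 0.00189036 + 0.03024575 + 0.01701323 + 0.00756144 + 0.09262760 + 0.00756144 + 0.00189036 = 0.17580340.
So 1/D = 5.688172, i.e. 5.6882 to 4 decimal places.

5.6882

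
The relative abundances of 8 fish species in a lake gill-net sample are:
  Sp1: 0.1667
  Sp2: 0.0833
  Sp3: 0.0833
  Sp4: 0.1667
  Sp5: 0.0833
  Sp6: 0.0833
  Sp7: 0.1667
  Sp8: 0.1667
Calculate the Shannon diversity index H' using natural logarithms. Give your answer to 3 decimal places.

2.023

Each pᵢ ln pᵢ term (working shown to 5 dp, full precision carried): 0.1667×(-1.79156)=-0.29865, 0.0833×(-2.48531)=-0.20703, 0.0833×(-2.48531)=-0.20703, 0.1667×(-1.79156)=-0.29865, 0.0833×(-2.48531)=-0.20703, 0.0833×(-2.48531)=-0.20703, 0.1667×(-1.79156)=-0.29865, 0.1667×(-1.79156)=-0.29865.
Sum = -2.02272, so H' = 2.023.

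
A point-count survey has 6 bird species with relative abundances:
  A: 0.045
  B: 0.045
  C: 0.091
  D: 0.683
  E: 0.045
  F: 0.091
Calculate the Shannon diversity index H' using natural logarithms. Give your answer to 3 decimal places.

1.115

Each pᵢ ln pᵢ term (working shown to 5 dp, full precision carried): 0.045×(-3.10109)=-0.13955, 0.045×(-3.10109)=-0.13955, 0.091×(-2.39690)=-0.21812, 0.683×(-0.38126)=-0.26040, 0.045×(-3.10109)=-0.13955, 0.091×(-2.39690)=-0.21812.
Sum = -1.11528, so H' = 1.115.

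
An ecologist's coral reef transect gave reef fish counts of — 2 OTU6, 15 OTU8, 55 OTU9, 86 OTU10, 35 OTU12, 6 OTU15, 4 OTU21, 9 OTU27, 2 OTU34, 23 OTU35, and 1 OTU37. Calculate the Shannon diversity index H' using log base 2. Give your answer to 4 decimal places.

2.5635

Total N = 2+15+55+86+35+6+4+9+2+23+1 = 238, so the proportions are 0.008403, 0.063025, 0.231092, 0.361345, 0.147059, 0.02521, 0.016807, 0.037815, 0.008403, 0.096639, 0.004202 (working shown to 6 dp, full precision carried).
Each pᵢ log₂ pᵢ term: 0.008403×(-6.894818)=-0.057940, 0.063025×(-3.987927)=-0.251340, 0.231092×(-2.113458)=-0.488404, 0.361345×(-1.468553)=-0.530654, 0.147059×(-2.765535)=-0.406696, 0.02521×(-5.309855)=-0.133862, 0.016807×(-5.894818)=-0.099073, 0.037815×(-4.724893)=-0.178672, 0.008403×(-6.894818)=-0.057940, 0.096639×(-3.371256)=-0.325794, 0.004202×(-7.894818)=-0.033172.
Sum = -2.563545, so H' = 2.5635.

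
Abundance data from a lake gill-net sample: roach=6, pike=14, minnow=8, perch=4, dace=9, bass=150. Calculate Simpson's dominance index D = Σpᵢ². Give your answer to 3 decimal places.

Total N = 6+14+8+4+9+150 = 191, so the proportions are 0.03141, 0.0733, 0.04188, 0.02094, 0.04712, 0.78534 (working shown to 5 dp, full precision carried).
D = 0.03141² + 0.0733² + 0.04188² + 0.02094² + 0.04712² + 0.78534² = 0.00099 + 0.00537 + 0.00175 + 0.00044 + 0.00222 + 0.61676 = 0.62753.
To 3 decimal places, D = 0.628.

0.628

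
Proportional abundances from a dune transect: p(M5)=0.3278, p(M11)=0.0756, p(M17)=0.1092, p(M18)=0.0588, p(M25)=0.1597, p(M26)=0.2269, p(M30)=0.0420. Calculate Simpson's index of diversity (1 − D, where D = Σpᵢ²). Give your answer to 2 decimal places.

0.79

D = 0.3278² + 0.0756² + 0.1092² + 0.0588² + 0.1597² + 0.2269² + 0.042² = 0.1075 + 0.0057 + 0.0119 + 0.0035 + 0.0255 + 0.0515 + 0.0018 = 0.2073 (working shown to 4 dp, full precision carried).
So 1 − D = 0.7927, i.e. 0.79 to 2 decimal places.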